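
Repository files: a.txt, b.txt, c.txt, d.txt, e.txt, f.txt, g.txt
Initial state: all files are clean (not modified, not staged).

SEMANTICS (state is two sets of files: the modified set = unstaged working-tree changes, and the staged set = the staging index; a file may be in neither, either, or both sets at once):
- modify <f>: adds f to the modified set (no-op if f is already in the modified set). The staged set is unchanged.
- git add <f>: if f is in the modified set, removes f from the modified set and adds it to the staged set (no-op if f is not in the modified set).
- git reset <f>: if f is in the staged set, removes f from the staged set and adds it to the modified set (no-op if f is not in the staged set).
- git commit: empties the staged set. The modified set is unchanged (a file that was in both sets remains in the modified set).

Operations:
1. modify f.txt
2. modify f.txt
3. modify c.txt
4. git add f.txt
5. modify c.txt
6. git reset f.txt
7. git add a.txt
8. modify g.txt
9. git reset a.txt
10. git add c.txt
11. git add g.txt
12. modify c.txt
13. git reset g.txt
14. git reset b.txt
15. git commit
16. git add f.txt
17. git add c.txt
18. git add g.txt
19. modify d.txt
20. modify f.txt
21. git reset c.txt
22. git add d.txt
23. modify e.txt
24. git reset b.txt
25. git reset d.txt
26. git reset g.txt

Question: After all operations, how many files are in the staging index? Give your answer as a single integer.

After op 1 (modify f.txt): modified={f.txt} staged={none}
After op 2 (modify f.txt): modified={f.txt} staged={none}
After op 3 (modify c.txt): modified={c.txt, f.txt} staged={none}
After op 4 (git add f.txt): modified={c.txt} staged={f.txt}
After op 5 (modify c.txt): modified={c.txt} staged={f.txt}
After op 6 (git reset f.txt): modified={c.txt, f.txt} staged={none}
After op 7 (git add a.txt): modified={c.txt, f.txt} staged={none}
After op 8 (modify g.txt): modified={c.txt, f.txt, g.txt} staged={none}
After op 9 (git reset a.txt): modified={c.txt, f.txt, g.txt} staged={none}
After op 10 (git add c.txt): modified={f.txt, g.txt} staged={c.txt}
After op 11 (git add g.txt): modified={f.txt} staged={c.txt, g.txt}
After op 12 (modify c.txt): modified={c.txt, f.txt} staged={c.txt, g.txt}
After op 13 (git reset g.txt): modified={c.txt, f.txt, g.txt} staged={c.txt}
After op 14 (git reset b.txt): modified={c.txt, f.txt, g.txt} staged={c.txt}
After op 15 (git commit): modified={c.txt, f.txt, g.txt} staged={none}
After op 16 (git add f.txt): modified={c.txt, g.txt} staged={f.txt}
After op 17 (git add c.txt): modified={g.txt} staged={c.txt, f.txt}
After op 18 (git add g.txt): modified={none} staged={c.txt, f.txt, g.txt}
After op 19 (modify d.txt): modified={d.txt} staged={c.txt, f.txt, g.txt}
After op 20 (modify f.txt): modified={d.txt, f.txt} staged={c.txt, f.txt, g.txt}
After op 21 (git reset c.txt): modified={c.txt, d.txt, f.txt} staged={f.txt, g.txt}
After op 22 (git add d.txt): modified={c.txt, f.txt} staged={d.txt, f.txt, g.txt}
After op 23 (modify e.txt): modified={c.txt, e.txt, f.txt} staged={d.txt, f.txt, g.txt}
After op 24 (git reset b.txt): modified={c.txt, e.txt, f.txt} staged={d.txt, f.txt, g.txt}
After op 25 (git reset d.txt): modified={c.txt, d.txt, e.txt, f.txt} staged={f.txt, g.txt}
After op 26 (git reset g.txt): modified={c.txt, d.txt, e.txt, f.txt, g.txt} staged={f.txt}
Final staged set: {f.txt} -> count=1

Answer: 1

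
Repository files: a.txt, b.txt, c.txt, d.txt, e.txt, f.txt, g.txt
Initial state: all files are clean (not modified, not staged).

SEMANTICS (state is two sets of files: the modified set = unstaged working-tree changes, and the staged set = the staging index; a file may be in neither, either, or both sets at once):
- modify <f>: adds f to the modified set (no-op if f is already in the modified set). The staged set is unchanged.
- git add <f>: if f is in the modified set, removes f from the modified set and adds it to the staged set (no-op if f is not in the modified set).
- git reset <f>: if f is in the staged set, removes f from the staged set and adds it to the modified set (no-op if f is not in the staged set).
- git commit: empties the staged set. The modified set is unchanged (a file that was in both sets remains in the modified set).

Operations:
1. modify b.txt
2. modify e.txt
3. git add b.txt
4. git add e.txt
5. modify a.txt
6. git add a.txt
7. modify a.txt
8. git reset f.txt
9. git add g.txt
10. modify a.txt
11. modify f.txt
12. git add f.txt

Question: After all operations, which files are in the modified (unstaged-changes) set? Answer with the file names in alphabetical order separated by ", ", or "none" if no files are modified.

Answer: a.txt

Derivation:
After op 1 (modify b.txt): modified={b.txt} staged={none}
After op 2 (modify e.txt): modified={b.txt, e.txt} staged={none}
After op 3 (git add b.txt): modified={e.txt} staged={b.txt}
After op 4 (git add e.txt): modified={none} staged={b.txt, e.txt}
After op 5 (modify a.txt): modified={a.txt} staged={b.txt, e.txt}
After op 6 (git add a.txt): modified={none} staged={a.txt, b.txt, e.txt}
After op 7 (modify a.txt): modified={a.txt} staged={a.txt, b.txt, e.txt}
After op 8 (git reset f.txt): modified={a.txt} staged={a.txt, b.txt, e.txt}
After op 9 (git add g.txt): modified={a.txt} staged={a.txt, b.txt, e.txt}
After op 10 (modify a.txt): modified={a.txt} staged={a.txt, b.txt, e.txt}
After op 11 (modify f.txt): modified={a.txt, f.txt} staged={a.txt, b.txt, e.txt}
After op 12 (git add f.txt): modified={a.txt} staged={a.txt, b.txt, e.txt, f.txt}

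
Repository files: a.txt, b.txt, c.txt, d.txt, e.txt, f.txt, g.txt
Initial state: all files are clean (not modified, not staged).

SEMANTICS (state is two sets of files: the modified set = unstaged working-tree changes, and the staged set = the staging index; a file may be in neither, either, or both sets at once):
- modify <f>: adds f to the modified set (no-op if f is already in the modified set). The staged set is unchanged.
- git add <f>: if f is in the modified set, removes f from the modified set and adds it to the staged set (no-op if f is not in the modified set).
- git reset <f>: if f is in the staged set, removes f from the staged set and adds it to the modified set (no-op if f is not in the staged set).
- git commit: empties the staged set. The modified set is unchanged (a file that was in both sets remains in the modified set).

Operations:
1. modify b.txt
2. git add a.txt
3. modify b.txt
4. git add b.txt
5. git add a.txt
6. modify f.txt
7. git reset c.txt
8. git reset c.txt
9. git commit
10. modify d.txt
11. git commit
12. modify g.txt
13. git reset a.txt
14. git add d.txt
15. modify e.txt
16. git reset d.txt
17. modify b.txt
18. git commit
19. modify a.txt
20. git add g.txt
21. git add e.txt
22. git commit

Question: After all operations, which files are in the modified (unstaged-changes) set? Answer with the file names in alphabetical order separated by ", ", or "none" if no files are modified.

After op 1 (modify b.txt): modified={b.txt} staged={none}
After op 2 (git add a.txt): modified={b.txt} staged={none}
After op 3 (modify b.txt): modified={b.txt} staged={none}
After op 4 (git add b.txt): modified={none} staged={b.txt}
After op 5 (git add a.txt): modified={none} staged={b.txt}
After op 6 (modify f.txt): modified={f.txt} staged={b.txt}
After op 7 (git reset c.txt): modified={f.txt} staged={b.txt}
After op 8 (git reset c.txt): modified={f.txt} staged={b.txt}
After op 9 (git commit): modified={f.txt} staged={none}
After op 10 (modify d.txt): modified={d.txt, f.txt} staged={none}
After op 11 (git commit): modified={d.txt, f.txt} staged={none}
After op 12 (modify g.txt): modified={d.txt, f.txt, g.txt} staged={none}
After op 13 (git reset a.txt): modified={d.txt, f.txt, g.txt} staged={none}
After op 14 (git add d.txt): modified={f.txt, g.txt} staged={d.txt}
After op 15 (modify e.txt): modified={e.txt, f.txt, g.txt} staged={d.txt}
After op 16 (git reset d.txt): modified={d.txt, e.txt, f.txt, g.txt} staged={none}
After op 17 (modify b.txt): modified={b.txt, d.txt, e.txt, f.txt, g.txt} staged={none}
After op 18 (git commit): modified={b.txt, d.txt, e.txt, f.txt, g.txt} staged={none}
After op 19 (modify a.txt): modified={a.txt, b.txt, d.txt, e.txt, f.txt, g.txt} staged={none}
After op 20 (git add g.txt): modified={a.txt, b.txt, d.txt, e.txt, f.txt} staged={g.txt}
After op 21 (git add e.txt): modified={a.txt, b.txt, d.txt, f.txt} staged={e.txt, g.txt}
After op 22 (git commit): modified={a.txt, b.txt, d.txt, f.txt} staged={none}

Answer: a.txt, b.txt, d.txt, f.txt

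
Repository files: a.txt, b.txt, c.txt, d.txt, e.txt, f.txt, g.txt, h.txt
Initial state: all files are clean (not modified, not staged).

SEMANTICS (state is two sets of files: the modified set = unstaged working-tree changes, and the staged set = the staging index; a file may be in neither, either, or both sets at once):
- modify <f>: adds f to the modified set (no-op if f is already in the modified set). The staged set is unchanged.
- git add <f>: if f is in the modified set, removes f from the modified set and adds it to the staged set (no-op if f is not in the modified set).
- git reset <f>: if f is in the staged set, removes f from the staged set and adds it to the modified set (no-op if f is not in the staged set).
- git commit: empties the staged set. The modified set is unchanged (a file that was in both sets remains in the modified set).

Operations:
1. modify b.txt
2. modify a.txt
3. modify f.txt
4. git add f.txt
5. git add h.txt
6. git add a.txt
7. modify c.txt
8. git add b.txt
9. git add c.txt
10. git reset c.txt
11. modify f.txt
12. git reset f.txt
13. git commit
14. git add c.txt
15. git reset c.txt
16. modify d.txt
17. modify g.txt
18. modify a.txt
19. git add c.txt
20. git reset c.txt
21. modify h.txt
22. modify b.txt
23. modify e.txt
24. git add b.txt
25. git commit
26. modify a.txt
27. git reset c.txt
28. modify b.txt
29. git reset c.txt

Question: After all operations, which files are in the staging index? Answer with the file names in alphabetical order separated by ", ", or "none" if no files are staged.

Answer: none

Derivation:
After op 1 (modify b.txt): modified={b.txt} staged={none}
After op 2 (modify a.txt): modified={a.txt, b.txt} staged={none}
After op 3 (modify f.txt): modified={a.txt, b.txt, f.txt} staged={none}
After op 4 (git add f.txt): modified={a.txt, b.txt} staged={f.txt}
After op 5 (git add h.txt): modified={a.txt, b.txt} staged={f.txt}
After op 6 (git add a.txt): modified={b.txt} staged={a.txt, f.txt}
After op 7 (modify c.txt): modified={b.txt, c.txt} staged={a.txt, f.txt}
After op 8 (git add b.txt): modified={c.txt} staged={a.txt, b.txt, f.txt}
After op 9 (git add c.txt): modified={none} staged={a.txt, b.txt, c.txt, f.txt}
After op 10 (git reset c.txt): modified={c.txt} staged={a.txt, b.txt, f.txt}
After op 11 (modify f.txt): modified={c.txt, f.txt} staged={a.txt, b.txt, f.txt}
After op 12 (git reset f.txt): modified={c.txt, f.txt} staged={a.txt, b.txt}
After op 13 (git commit): modified={c.txt, f.txt} staged={none}
After op 14 (git add c.txt): modified={f.txt} staged={c.txt}
After op 15 (git reset c.txt): modified={c.txt, f.txt} staged={none}
After op 16 (modify d.txt): modified={c.txt, d.txt, f.txt} staged={none}
After op 17 (modify g.txt): modified={c.txt, d.txt, f.txt, g.txt} staged={none}
After op 18 (modify a.txt): modified={a.txt, c.txt, d.txt, f.txt, g.txt} staged={none}
After op 19 (git add c.txt): modified={a.txt, d.txt, f.txt, g.txt} staged={c.txt}
After op 20 (git reset c.txt): modified={a.txt, c.txt, d.txt, f.txt, g.txt} staged={none}
After op 21 (modify h.txt): modified={a.txt, c.txt, d.txt, f.txt, g.txt, h.txt} staged={none}
After op 22 (modify b.txt): modified={a.txt, b.txt, c.txt, d.txt, f.txt, g.txt, h.txt} staged={none}
After op 23 (modify e.txt): modified={a.txt, b.txt, c.txt, d.txt, e.txt, f.txt, g.txt, h.txt} staged={none}
After op 24 (git add b.txt): modified={a.txt, c.txt, d.txt, e.txt, f.txt, g.txt, h.txt} staged={b.txt}
After op 25 (git commit): modified={a.txt, c.txt, d.txt, e.txt, f.txt, g.txt, h.txt} staged={none}
After op 26 (modify a.txt): modified={a.txt, c.txt, d.txt, e.txt, f.txt, g.txt, h.txt} staged={none}
After op 27 (git reset c.txt): modified={a.txt, c.txt, d.txt, e.txt, f.txt, g.txt, h.txt} staged={none}
After op 28 (modify b.txt): modified={a.txt, b.txt, c.txt, d.txt, e.txt, f.txt, g.txt, h.txt} staged={none}
After op 29 (git reset c.txt): modified={a.txt, b.txt, c.txt, d.txt, e.txt, f.txt, g.txt, h.txt} staged={none}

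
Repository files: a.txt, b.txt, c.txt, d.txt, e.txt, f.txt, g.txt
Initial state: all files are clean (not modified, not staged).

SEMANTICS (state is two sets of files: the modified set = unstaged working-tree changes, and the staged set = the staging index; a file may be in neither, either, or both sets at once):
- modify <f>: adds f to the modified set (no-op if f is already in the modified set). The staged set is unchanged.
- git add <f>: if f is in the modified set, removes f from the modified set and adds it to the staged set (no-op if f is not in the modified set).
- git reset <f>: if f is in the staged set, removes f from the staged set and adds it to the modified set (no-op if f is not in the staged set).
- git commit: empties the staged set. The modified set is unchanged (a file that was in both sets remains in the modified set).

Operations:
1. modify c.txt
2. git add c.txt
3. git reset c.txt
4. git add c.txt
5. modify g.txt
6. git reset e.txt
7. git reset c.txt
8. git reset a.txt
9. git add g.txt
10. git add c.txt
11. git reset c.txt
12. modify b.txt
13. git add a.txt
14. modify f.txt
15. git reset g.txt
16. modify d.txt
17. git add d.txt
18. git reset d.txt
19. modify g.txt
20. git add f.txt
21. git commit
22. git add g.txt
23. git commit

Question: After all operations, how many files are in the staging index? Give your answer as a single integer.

After op 1 (modify c.txt): modified={c.txt} staged={none}
After op 2 (git add c.txt): modified={none} staged={c.txt}
After op 3 (git reset c.txt): modified={c.txt} staged={none}
After op 4 (git add c.txt): modified={none} staged={c.txt}
After op 5 (modify g.txt): modified={g.txt} staged={c.txt}
After op 6 (git reset e.txt): modified={g.txt} staged={c.txt}
After op 7 (git reset c.txt): modified={c.txt, g.txt} staged={none}
After op 8 (git reset a.txt): modified={c.txt, g.txt} staged={none}
After op 9 (git add g.txt): modified={c.txt} staged={g.txt}
After op 10 (git add c.txt): modified={none} staged={c.txt, g.txt}
After op 11 (git reset c.txt): modified={c.txt} staged={g.txt}
After op 12 (modify b.txt): modified={b.txt, c.txt} staged={g.txt}
After op 13 (git add a.txt): modified={b.txt, c.txt} staged={g.txt}
After op 14 (modify f.txt): modified={b.txt, c.txt, f.txt} staged={g.txt}
After op 15 (git reset g.txt): modified={b.txt, c.txt, f.txt, g.txt} staged={none}
After op 16 (modify d.txt): modified={b.txt, c.txt, d.txt, f.txt, g.txt} staged={none}
After op 17 (git add d.txt): modified={b.txt, c.txt, f.txt, g.txt} staged={d.txt}
After op 18 (git reset d.txt): modified={b.txt, c.txt, d.txt, f.txt, g.txt} staged={none}
After op 19 (modify g.txt): modified={b.txt, c.txt, d.txt, f.txt, g.txt} staged={none}
After op 20 (git add f.txt): modified={b.txt, c.txt, d.txt, g.txt} staged={f.txt}
After op 21 (git commit): modified={b.txt, c.txt, d.txt, g.txt} staged={none}
After op 22 (git add g.txt): modified={b.txt, c.txt, d.txt} staged={g.txt}
After op 23 (git commit): modified={b.txt, c.txt, d.txt} staged={none}
Final staged set: {none} -> count=0

Answer: 0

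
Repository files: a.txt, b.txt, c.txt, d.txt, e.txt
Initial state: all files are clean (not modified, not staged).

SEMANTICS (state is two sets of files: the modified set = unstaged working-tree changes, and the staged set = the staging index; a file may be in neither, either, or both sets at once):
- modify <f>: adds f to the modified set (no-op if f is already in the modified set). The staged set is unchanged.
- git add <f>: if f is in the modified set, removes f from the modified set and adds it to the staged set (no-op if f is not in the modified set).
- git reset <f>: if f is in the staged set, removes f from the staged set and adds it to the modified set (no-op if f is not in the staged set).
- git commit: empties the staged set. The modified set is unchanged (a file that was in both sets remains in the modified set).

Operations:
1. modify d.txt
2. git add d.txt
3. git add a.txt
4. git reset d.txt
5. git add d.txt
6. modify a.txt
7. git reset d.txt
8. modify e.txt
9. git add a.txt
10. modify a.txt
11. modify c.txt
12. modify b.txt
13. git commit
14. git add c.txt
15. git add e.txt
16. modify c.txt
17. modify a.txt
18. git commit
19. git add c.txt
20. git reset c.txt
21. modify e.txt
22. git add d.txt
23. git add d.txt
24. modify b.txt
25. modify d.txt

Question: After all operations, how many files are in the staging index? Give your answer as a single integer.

After op 1 (modify d.txt): modified={d.txt} staged={none}
After op 2 (git add d.txt): modified={none} staged={d.txt}
After op 3 (git add a.txt): modified={none} staged={d.txt}
After op 4 (git reset d.txt): modified={d.txt} staged={none}
After op 5 (git add d.txt): modified={none} staged={d.txt}
After op 6 (modify a.txt): modified={a.txt} staged={d.txt}
After op 7 (git reset d.txt): modified={a.txt, d.txt} staged={none}
After op 8 (modify e.txt): modified={a.txt, d.txt, e.txt} staged={none}
After op 9 (git add a.txt): modified={d.txt, e.txt} staged={a.txt}
After op 10 (modify a.txt): modified={a.txt, d.txt, e.txt} staged={a.txt}
After op 11 (modify c.txt): modified={a.txt, c.txt, d.txt, e.txt} staged={a.txt}
After op 12 (modify b.txt): modified={a.txt, b.txt, c.txt, d.txt, e.txt} staged={a.txt}
After op 13 (git commit): modified={a.txt, b.txt, c.txt, d.txt, e.txt} staged={none}
After op 14 (git add c.txt): modified={a.txt, b.txt, d.txt, e.txt} staged={c.txt}
After op 15 (git add e.txt): modified={a.txt, b.txt, d.txt} staged={c.txt, e.txt}
After op 16 (modify c.txt): modified={a.txt, b.txt, c.txt, d.txt} staged={c.txt, e.txt}
After op 17 (modify a.txt): modified={a.txt, b.txt, c.txt, d.txt} staged={c.txt, e.txt}
After op 18 (git commit): modified={a.txt, b.txt, c.txt, d.txt} staged={none}
After op 19 (git add c.txt): modified={a.txt, b.txt, d.txt} staged={c.txt}
After op 20 (git reset c.txt): modified={a.txt, b.txt, c.txt, d.txt} staged={none}
After op 21 (modify e.txt): modified={a.txt, b.txt, c.txt, d.txt, e.txt} staged={none}
After op 22 (git add d.txt): modified={a.txt, b.txt, c.txt, e.txt} staged={d.txt}
After op 23 (git add d.txt): modified={a.txt, b.txt, c.txt, e.txt} staged={d.txt}
After op 24 (modify b.txt): modified={a.txt, b.txt, c.txt, e.txt} staged={d.txt}
After op 25 (modify d.txt): modified={a.txt, b.txt, c.txt, d.txt, e.txt} staged={d.txt}
Final staged set: {d.txt} -> count=1

Answer: 1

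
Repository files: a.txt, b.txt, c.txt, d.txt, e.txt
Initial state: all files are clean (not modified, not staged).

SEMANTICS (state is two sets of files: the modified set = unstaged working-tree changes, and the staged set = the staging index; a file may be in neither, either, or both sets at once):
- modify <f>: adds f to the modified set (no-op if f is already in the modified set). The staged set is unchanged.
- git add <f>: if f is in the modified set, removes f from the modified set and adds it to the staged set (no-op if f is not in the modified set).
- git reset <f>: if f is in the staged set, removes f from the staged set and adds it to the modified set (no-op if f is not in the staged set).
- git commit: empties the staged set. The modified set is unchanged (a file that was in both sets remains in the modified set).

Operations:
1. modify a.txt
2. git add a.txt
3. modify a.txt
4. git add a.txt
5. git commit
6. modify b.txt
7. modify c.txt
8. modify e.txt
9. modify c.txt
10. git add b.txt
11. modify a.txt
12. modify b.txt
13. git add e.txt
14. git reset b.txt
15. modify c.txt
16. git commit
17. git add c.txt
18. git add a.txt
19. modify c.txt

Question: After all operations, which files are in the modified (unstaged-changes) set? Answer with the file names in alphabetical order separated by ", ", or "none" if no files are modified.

After op 1 (modify a.txt): modified={a.txt} staged={none}
After op 2 (git add a.txt): modified={none} staged={a.txt}
After op 3 (modify a.txt): modified={a.txt} staged={a.txt}
After op 4 (git add a.txt): modified={none} staged={a.txt}
After op 5 (git commit): modified={none} staged={none}
After op 6 (modify b.txt): modified={b.txt} staged={none}
After op 7 (modify c.txt): modified={b.txt, c.txt} staged={none}
After op 8 (modify e.txt): modified={b.txt, c.txt, e.txt} staged={none}
After op 9 (modify c.txt): modified={b.txt, c.txt, e.txt} staged={none}
After op 10 (git add b.txt): modified={c.txt, e.txt} staged={b.txt}
After op 11 (modify a.txt): modified={a.txt, c.txt, e.txt} staged={b.txt}
After op 12 (modify b.txt): modified={a.txt, b.txt, c.txt, e.txt} staged={b.txt}
After op 13 (git add e.txt): modified={a.txt, b.txt, c.txt} staged={b.txt, e.txt}
After op 14 (git reset b.txt): modified={a.txt, b.txt, c.txt} staged={e.txt}
After op 15 (modify c.txt): modified={a.txt, b.txt, c.txt} staged={e.txt}
After op 16 (git commit): modified={a.txt, b.txt, c.txt} staged={none}
After op 17 (git add c.txt): modified={a.txt, b.txt} staged={c.txt}
After op 18 (git add a.txt): modified={b.txt} staged={a.txt, c.txt}
After op 19 (modify c.txt): modified={b.txt, c.txt} staged={a.txt, c.txt}

Answer: b.txt, c.txt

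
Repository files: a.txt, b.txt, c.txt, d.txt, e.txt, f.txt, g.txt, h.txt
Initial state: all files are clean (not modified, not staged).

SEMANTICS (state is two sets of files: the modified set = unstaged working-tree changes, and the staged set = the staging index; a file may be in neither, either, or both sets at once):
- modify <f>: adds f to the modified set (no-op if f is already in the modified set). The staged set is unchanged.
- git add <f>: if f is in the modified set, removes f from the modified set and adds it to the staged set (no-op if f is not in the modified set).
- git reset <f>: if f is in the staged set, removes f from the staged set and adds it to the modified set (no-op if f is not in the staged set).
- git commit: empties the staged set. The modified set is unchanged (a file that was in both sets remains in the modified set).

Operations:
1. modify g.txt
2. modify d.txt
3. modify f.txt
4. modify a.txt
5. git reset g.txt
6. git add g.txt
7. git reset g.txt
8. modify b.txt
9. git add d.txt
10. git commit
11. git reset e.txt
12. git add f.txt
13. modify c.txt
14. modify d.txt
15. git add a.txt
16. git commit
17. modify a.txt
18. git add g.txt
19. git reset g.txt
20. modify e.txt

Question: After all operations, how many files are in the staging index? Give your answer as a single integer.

Answer: 0

Derivation:
After op 1 (modify g.txt): modified={g.txt} staged={none}
After op 2 (modify d.txt): modified={d.txt, g.txt} staged={none}
After op 3 (modify f.txt): modified={d.txt, f.txt, g.txt} staged={none}
After op 4 (modify a.txt): modified={a.txt, d.txt, f.txt, g.txt} staged={none}
After op 5 (git reset g.txt): modified={a.txt, d.txt, f.txt, g.txt} staged={none}
After op 6 (git add g.txt): modified={a.txt, d.txt, f.txt} staged={g.txt}
After op 7 (git reset g.txt): modified={a.txt, d.txt, f.txt, g.txt} staged={none}
After op 8 (modify b.txt): modified={a.txt, b.txt, d.txt, f.txt, g.txt} staged={none}
After op 9 (git add d.txt): modified={a.txt, b.txt, f.txt, g.txt} staged={d.txt}
After op 10 (git commit): modified={a.txt, b.txt, f.txt, g.txt} staged={none}
After op 11 (git reset e.txt): modified={a.txt, b.txt, f.txt, g.txt} staged={none}
After op 12 (git add f.txt): modified={a.txt, b.txt, g.txt} staged={f.txt}
After op 13 (modify c.txt): modified={a.txt, b.txt, c.txt, g.txt} staged={f.txt}
After op 14 (modify d.txt): modified={a.txt, b.txt, c.txt, d.txt, g.txt} staged={f.txt}
After op 15 (git add a.txt): modified={b.txt, c.txt, d.txt, g.txt} staged={a.txt, f.txt}
After op 16 (git commit): modified={b.txt, c.txt, d.txt, g.txt} staged={none}
After op 17 (modify a.txt): modified={a.txt, b.txt, c.txt, d.txt, g.txt} staged={none}
After op 18 (git add g.txt): modified={a.txt, b.txt, c.txt, d.txt} staged={g.txt}
After op 19 (git reset g.txt): modified={a.txt, b.txt, c.txt, d.txt, g.txt} staged={none}
After op 20 (modify e.txt): modified={a.txt, b.txt, c.txt, d.txt, e.txt, g.txt} staged={none}
Final staged set: {none} -> count=0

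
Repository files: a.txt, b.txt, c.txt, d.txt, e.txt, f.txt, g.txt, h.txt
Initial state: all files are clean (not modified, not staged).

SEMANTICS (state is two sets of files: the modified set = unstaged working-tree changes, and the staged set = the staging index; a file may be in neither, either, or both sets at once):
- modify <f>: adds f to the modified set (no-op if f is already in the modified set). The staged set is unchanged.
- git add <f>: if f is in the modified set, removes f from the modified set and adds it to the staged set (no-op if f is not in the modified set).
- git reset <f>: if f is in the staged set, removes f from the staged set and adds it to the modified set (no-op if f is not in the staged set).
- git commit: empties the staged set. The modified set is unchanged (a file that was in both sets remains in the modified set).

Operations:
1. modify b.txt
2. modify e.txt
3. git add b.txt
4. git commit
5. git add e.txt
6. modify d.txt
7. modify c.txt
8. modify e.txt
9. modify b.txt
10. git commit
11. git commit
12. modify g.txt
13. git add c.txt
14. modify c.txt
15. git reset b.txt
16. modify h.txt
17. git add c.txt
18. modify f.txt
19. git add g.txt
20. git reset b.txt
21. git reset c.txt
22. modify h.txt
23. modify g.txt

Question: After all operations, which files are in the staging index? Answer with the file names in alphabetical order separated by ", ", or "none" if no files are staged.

After op 1 (modify b.txt): modified={b.txt} staged={none}
After op 2 (modify e.txt): modified={b.txt, e.txt} staged={none}
After op 3 (git add b.txt): modified={e.txt} staged={b.txt}
After op 4 (git commit): modified={e.txt} staged={none}
After op 5 (git add e.txt): modified={none} staged={e.txt}
After op 6 (modify d.txt): modified={d.txt} staged={e.txt}
After op 7 (modify c.txt): modified={c.txt, d.txt} staged={e.txt}
After op 8 (modify e.txt): modified={c.txt, d.txt, e.txt} staged={e.txt}
After op 9 (modify b.txt): modified={b.txt, c.txt, d.txt, e.txt} staged={e.txt}
After op 10 (git commit): modified={b.txt, c.txt, d.txt, e.txt} staged={none}
After op 11 (git commit): modified={b.txt, c.txt, d.txt, e.txt} staged={none}
After op 12 (modify g.txt): modified={b.txt, c.txt, d.txt, e.txt, g.txt} staged={none}
After op 13 (git add c.txt): modified={b.txt, d.txt, e.txt, g.txt} staged={c.txt}
After op 14 (modify c.txt): modified={b.txt, c.txt, d.txt, e.txt, g.txt} staged={c.txt}
After op 15 (git reset b.txt): modified={b.txt, c.txt, d.txt, e.txt, g.txt} staged={c.txt}
After op 16 (modify h.txt): modified={b.txt, c.txt, d.txt, e.txt, g.txt, h.txt} staged={c.txt}
After op 17 (git add c.txt): modified={b.txt, d.txt, e.txt, g.txt, h.txt} staged={c.txt}
After op 18 (modify f.txt): modified={b.txt, d.txt, e.txt, f.txt, g.txt, h.txt} staged={c.txt}
After op 19 (git add g.txt): modified={b.txt, d.txt, e.txt, f.txt, h.txt} staged={c.txt, g.txt}
After op 20 (git reset b.txt): modified={b.txt, d.txt, e.txt, f.txt, h.txt} staged={c.txt, g.txt}
After op 21 (git reset c.txt): modified={b.txt, c.txt, d.txt, e.txt, f.txt, h.txt} staged={g.txt}
After op 22 (modify h.txt): modified={b.txt, c.txt, d.txt, e.txt, f.txt, h.txt} staged={g.txt}
After op 23 (modify g.txt): modified={b.txt, c.txt, d.txt, e.txt, f.txt, g.txt, h.txt} staged={g.txt}

Answer: g.txt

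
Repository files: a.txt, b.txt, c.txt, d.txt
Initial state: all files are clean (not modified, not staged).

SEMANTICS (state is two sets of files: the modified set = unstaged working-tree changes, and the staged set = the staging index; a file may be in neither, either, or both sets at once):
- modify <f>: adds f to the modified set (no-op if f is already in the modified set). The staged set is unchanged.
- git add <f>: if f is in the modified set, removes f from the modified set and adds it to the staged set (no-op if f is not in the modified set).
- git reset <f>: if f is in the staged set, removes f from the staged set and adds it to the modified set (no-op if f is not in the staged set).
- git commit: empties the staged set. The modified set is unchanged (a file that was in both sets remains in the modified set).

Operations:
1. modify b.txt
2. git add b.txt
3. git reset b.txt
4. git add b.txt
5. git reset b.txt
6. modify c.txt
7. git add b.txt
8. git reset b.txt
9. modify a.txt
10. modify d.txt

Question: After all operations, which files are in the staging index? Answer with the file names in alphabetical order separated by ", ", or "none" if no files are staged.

After op 1 (modify b.txt): modified={b.txt} staged={none}
After op 2 (git add b.txt): modified={none} staged={b.txt}
After op 3 (git reset b.txt): modified={b.txt} staged={none}
After op 4 (git add b.txt): modified={none} staged={b.txt}
After op 5 (git reset b.txt): modified={b.txt} staged={none}
After op 6 (modify c.txt): modified={b.txt, c.txt} staged={none}
After op 7 (git add b.txt): modified={c.txt} staged={b.txt}
After op 8 (git reset b.txt): modified={b.txt, c.txt} staged={none}
After op 9 (modify a.txt): modified={a.txt, b.txt, c.txt} staged={none}
After op 10 (modify d.txt): modified={a.txt, b.txt, c.txt, d.txt} staged={none}

Answer: none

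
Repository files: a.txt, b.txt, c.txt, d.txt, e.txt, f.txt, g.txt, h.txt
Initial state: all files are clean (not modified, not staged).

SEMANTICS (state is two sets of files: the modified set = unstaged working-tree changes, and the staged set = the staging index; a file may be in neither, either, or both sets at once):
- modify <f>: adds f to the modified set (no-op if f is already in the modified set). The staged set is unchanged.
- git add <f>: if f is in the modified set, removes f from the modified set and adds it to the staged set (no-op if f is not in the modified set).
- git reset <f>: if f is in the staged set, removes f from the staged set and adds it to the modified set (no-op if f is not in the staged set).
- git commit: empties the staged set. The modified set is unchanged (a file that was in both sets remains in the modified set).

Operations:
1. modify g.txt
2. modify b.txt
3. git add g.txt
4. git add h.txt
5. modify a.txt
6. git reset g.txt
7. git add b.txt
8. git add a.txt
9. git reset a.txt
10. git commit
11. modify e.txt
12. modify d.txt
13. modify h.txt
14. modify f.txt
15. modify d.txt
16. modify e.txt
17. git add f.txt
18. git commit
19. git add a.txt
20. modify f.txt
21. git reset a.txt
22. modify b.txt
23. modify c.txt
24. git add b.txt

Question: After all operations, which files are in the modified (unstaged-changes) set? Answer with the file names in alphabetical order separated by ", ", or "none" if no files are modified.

After op 1 (modify g.txt): modified={g.txt} staged={none}
After op 2 (modify b.txt): modified={b.txt, g.txt} staged={none}
After op 3 (git add g.txt): modified={b.txt} staged={g.txt}
After op 4 (git add h.txt): modified={b.txt} staged={g.txt}
After op 5 (modify a.txt): modified={a.txt, b.txt} staged={g.txt}
After op 6 (git reset g.txt): modified={a.txt, b.txt, g.txt} staged={none}
After op 7 (git add b.txt): modified={a.txt, g.txt} staged={b.txt}
After op 8 (git add a.txt): modified={g.txt} staged={a.txt, b.txt}
After op 9 (git reset a.txt): modified={a.txt, g.txt} staged={b.txt}
After op 10 (git commit): modified={a.txt, g.txt} staged={none}
After op 11 (modify e.txt): modified={a.txt, e.txt, g.txt} staged={none}
After op 12 (modify d.txt): modified={a.txt, d.txt, e.txt, g.txt} staged={none}
After op 13 (modify h.txt): modified={a.txt, d.txt, e.txt, g.txt, h.txt} staged={none}
After op 14 (modify f.txt): modified={a.txt, d.txt, e.txt, f.txt, g.txt, h.txt} staged={none}
After op 15 (modify d.txt): modified={a.txt, d.txt, e.txt, f.txt, g.txt, h.txt} staged={none}
After op 16 (modify e.txt): modified={a.txt, d.txt, e.txt, f.txt, g.txt, h.txt} staged={none}
After op 17 (git add f.txt): modified={a.txt, d.txt, e.txt, g.txt, h.txt} staged={f.txt}
After op 18 (git commit): modified={a.txt, d.txt, e.txt, g.txt, h.txt} staged={none}
After op 19 (git add a.txt): modified={d.txt, e.txt, g.txt, h.txt} staged={a.txt}
After op 20 (modify f.txt): modified={d.txt, e.txt, f.txt, g.txt, h.txt} staged={a.txt}
After op 21 (git reset a.txt): modified={a.txt, d.txt, e.txt, f.txt, g.txt, h.txt} staged={none}
After op 22 (modify b.txt): modified={a.txt, b.txt, d.txt, e.txt, f.txt, g.txt, h.txt} staged={none}
After op 23 (modify c.txt): modified={a.txt, b.txt, c.txt, d.txt, e.txt, f.txt, g.txt, h.txt} staged={none}
After op 24 (git add b.txt): modified={a.txt, c.txt, d.txt, e.txt, f.txt, g.txt, h.txt} staged={b.txt}

Answer: a.txt, c.txt, d.txt, e.txt, f.txt, g.txt, h.txt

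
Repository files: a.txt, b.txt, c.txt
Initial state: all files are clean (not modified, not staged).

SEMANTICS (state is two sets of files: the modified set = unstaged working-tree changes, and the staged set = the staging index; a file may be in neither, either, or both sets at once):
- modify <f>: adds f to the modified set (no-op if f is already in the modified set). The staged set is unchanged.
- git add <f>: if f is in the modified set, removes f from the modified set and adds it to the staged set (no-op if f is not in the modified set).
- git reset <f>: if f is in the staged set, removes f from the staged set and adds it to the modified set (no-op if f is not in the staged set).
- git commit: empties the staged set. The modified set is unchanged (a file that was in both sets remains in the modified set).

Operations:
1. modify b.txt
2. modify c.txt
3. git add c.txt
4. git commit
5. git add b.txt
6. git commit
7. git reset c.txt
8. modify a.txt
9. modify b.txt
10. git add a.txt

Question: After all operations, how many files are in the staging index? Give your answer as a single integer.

After op 1 (modify b.txt): modified={b.txt} staged={none}
After op 2 (modify c.txt): modified={b.txt, c.txt} staged={none}
After op 3 (git add c.txt): modified={b.txt} staged={c.txt}
After op 4 (git commit): modified={b.txt} staged={none}
After op 5 (git add b.txt): modified={none} staged={b.txt}
After op 6 (git commit): modified={none} staged={none}
After op 7 (git reset c.txt): modified={none} staged={none}
After op 8 (modify a.txt): modified={a.txt} staged={none}
After op 9 (modify b.txt): modified={a.txt, b.txt} staged={none}
After op 10 (git add a.txt): modified={b.txt} staged={a.txt}
Final staged set: {a.txt} -> count=1

Answer: 1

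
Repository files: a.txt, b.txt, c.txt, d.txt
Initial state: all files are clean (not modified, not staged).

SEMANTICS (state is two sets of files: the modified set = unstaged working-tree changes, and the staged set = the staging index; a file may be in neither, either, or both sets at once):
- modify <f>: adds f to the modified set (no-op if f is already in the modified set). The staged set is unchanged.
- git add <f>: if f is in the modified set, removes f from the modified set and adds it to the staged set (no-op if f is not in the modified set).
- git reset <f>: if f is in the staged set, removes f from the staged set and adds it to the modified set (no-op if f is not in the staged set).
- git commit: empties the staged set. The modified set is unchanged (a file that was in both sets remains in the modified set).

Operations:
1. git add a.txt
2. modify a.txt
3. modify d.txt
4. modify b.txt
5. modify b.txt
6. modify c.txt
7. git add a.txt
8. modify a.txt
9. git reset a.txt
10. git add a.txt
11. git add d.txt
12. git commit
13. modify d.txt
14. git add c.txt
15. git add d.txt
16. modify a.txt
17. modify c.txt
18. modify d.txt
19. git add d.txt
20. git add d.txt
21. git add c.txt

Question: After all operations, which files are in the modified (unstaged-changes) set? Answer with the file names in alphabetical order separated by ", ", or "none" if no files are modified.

Answer: a.txt, b.txt

Derivation:
After op 1 (git add a.txt): modified={none} staged={none}
After op 2 (modify a.txt): modified={a.txt} staged={none}
After op 3 (modify d.txt): modified={a.txt, d.txt} staged={none}
After op 4 (modify b.txt): modified={a.txt, b.txt, d.txt} staged={none}
After op 5 (modify b.txt): modified={a.txt, b.txt, d.txt} staged={none}
After op 6 (modify c.txt): modified={a.txt, b.txt, c.txt, d.txt} staged={none}
After op 7 (git add a.txt): modified={b.txt, c.txt, d.txt} staged={a.txt}
After op 8 (modify a.txt): modified={a.txt, b.txt, c.txt, d.txt} staged={a.txt}
After op 9 (git reset a.txt): modified={a.txt, b.txt, c.txt, d.txt} staged={none}
After op 10 (git add a.txt): modified={b.txt, c.txt, d.txt} staged={a.txt}
After op 11 (git add d.txt): modified={b.txt, c.txt} staged={a.txt, d.txt}
After op 12 (git commit): modified={b.txt, c.txt} staged={none}
After op 13 (modify d.txt): modified={b.txt, c.txt, d.txt} staged={none}
After op 14 (git add c.txt): modified={b.txt, d.txt} staged={c.txt}
After op 15 (git add d.txt): modified={b.txt} staged={c.txt, d.txt}
After op 16 (modify a.txt): modified={a.txt, b.txt} staged={c.txt, d.txt}
After op 17 (modify c.txt): modified={a.txt, b.txt, c.txt} staged={c.txt, d.txt}
After op 18 (modify d.txt): modified={a.txt, b.txt, c.txt, d.txt} staged={c.txt, d.txt}
After op 19 (git add d.txt): modified={a.txt, b.txt, c.txt} staged={c.txt, d.txt}
After op 20 (git add d.txt): modified={a.txt, b.txt, c.txt} staged={c.txt, d.txt}
After op 21 (git add c.txt): modified={a.txt, b.txt} staged={c.txt, d.txt}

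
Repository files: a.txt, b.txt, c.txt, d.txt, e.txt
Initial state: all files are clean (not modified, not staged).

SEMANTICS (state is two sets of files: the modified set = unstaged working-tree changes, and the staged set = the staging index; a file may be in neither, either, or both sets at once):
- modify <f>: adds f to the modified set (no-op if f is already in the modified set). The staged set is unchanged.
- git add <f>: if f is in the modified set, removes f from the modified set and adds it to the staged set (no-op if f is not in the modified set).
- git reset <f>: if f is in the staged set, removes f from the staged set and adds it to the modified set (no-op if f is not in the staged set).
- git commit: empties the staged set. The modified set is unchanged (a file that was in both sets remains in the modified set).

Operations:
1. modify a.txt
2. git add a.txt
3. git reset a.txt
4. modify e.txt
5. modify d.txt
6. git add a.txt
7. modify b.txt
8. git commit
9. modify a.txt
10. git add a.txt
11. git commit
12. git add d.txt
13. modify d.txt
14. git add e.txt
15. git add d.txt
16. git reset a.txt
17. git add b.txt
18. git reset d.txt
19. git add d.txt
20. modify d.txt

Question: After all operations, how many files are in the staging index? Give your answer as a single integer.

Answer: 3

Derivation:
After op 1 (modify a.txt): modified={a.txt} staged={none}
After op 2 (git add a.txt): modified={none} staged={a.txt}
After op 3 (git reset a.txt): modified={a.txt} staged={none}
After op 4 (modify e.txt): modified={a.txt, e.txt} staged={none}
After op 5 (modify d.txt): modified={a.txt, d.txt, e.txt} staged={none}
After op 6 (git add a.txt): modified={d.txt, e.txt} staged={a.txt}
After op 7 (modify b.txt): modified={b.txt, d.txt, e.txt} staged={a.txt}
After op 8 (git commit): modified={b.txt, d.txt, e.txt} staged={none}
After op 9 (modify a.txt): modified={a.txt, b.txt, d.txt, e.txt} staged={none}
After op 10 (git add a.txt): modified={b.txt, d.txt, e.txt} staged={a.txt}
After op 11 (git commit): modified={b.txt, d.txt, e.txt} staged={none}
After op 12 (git add d.txt): modified={b.txt, e.txt} staged={d.txt}
After op 13 (modify d.txt): modified={b.txt, d.txt, e.txt} staged={d.txt}
After op 14 (git add e.txt): modified={b.txt, d.txt} staged={d.txt, e.txt}
After op 15 (git add d.txt): modified={b.txt} staged={d.txt, e.txt}
After op 16 (git reset a.txt): modified={b.txt} staged={d.txt, e.txt}
After op 17 (git add b.txt): modified={none} staged={b.txt, d.txt, e.txt}
After op 18 (git reset d.txt): modified={d.txt} staged={b.txt, e.txt}
After op 19 (git add d.txt): modified={none} staged={b.txt, d.txt, e.txt}
After op 20 (modify d.txt): modified={d.txt} staged={b.txt, d.txt, e.txt}
Final staged set: {b.txt, d.txt, e.txt} -> count=3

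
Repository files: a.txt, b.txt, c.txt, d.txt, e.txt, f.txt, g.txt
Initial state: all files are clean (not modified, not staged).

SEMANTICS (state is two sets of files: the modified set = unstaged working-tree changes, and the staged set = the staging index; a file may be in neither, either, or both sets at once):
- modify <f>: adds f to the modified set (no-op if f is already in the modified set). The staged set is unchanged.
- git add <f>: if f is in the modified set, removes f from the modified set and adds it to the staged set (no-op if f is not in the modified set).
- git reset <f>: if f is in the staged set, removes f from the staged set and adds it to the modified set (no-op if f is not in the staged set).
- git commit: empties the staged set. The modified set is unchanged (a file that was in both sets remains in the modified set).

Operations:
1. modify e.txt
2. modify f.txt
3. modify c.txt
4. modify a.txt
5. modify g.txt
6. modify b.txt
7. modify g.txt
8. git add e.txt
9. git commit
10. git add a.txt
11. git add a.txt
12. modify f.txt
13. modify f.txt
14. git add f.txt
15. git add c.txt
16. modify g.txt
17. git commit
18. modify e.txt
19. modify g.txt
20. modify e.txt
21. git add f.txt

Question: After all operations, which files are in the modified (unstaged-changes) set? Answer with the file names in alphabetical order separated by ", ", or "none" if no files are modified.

After op 1 (modify e.txt): modified={e.txt} staged={none}
After op 2 (modify f.txt): modified={e.txt, f.txt} staged={none}
After op 3 (modify c.txt): modified={c.txt, e.txt, f.txt} staged={none}
After op 4 (modify a.txt): modified={a.txt, c.txt, e.txt, f.txt} staged={none}
After op 5 (modify g.txt): modified={a.txt, c.txt, e.txt, f.txt, g.txt} staged={none}
After op 6 (modify b.txt): modified={a.txt, b.txt, c.txt, e.txt, f.txt, g.txt} staged={none}
After op 7 (modify g.txt): modified={a.txt, b.txt, c.txt, e.txt, f.txt, g.txt} staged={none}
After op 8 (git add e.txt): modified={a.txt, b.txt, c.txt, f.txt, g.txt} staged={e.txt}
After op 9 (git commit): modified={a.txt, b.txt, c.txt, f.txt, g.txt} staged={none}
After op 10 (git add a.txt): modified={b.txt, c.txt, f.txt, g.txt} staged={a.txt}
After op 11 (git add a.txt): modified={b.txt, c.txt, f.txt, g.txt} staged={a.txt}
After op 12 (modify f.txt): modified={b.txt, c.txt, f.txt, g.txt} staged={a.txt}
After op 13 (modify f.txt): modified={b.txt, c.txt, f.txt, g.txt} staged={a.txt}
After op 14 (git add f.txt): modified={b.txt, c.txt, g.txt} staged={a.txt, f.txt}
After op 15 (git add c.txt): modified={b.txt, g.txt} staged={a.txt, c.txt, f.txt}
After op 16 (modify g.txt): modified={b.txt, g.txt} staged={a.txt, c.txt, f.txt}
After op 17 (git commit): modified={b.txt, g.txt} staged={none}
After op 18 (modify e.txt): modified={b.txt, e.txt, g.txt} staged={none}
After op 19 (modify g.txt): modified={b.txt, e.txt, g.txt} staged={none}
After op 20 (modify e.txt): modified={b.txt, e.txt, g.txt} staged={none}
After op 21 (git add f.txt): modified={b.txt, e.txt, g.txt} staged={none}

Answer: b.txt, e.txt, g.txt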